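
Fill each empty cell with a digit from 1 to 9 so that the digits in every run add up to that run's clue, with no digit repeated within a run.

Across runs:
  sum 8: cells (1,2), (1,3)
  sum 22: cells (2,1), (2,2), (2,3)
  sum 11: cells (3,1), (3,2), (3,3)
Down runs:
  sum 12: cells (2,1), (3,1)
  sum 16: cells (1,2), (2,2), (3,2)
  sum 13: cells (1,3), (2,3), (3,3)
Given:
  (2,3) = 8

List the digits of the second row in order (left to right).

5 9 8

No cell is forced outright now. (1,3) can only be 1 or 2 or 3 (the digits allowed by both its 8 across and its 13 down). If (1,3) = 1: that forces (1,2) = 7, (2,2) = 5, (3,2) = 4, after which (3,3) would have to be in {1,2,5,6} for the 11 across but in {4} for the 13 down — contradiction. If (1,3) = 3: that forces (1,2) = 5, (2,2) = 9, (3,2) = 2, after which (3,3) would have to be in {1,3,4,5,6,8} for the 11 across but in {2} for the 13 down — contradiction. So (1,3) = 2.
(1,2) = 8 − 2 = 6 completes the 8 across.
(2,2) = 9: the only remaining digit allowed by both the 22 across and the 16 down.
(3,2) = 16 − 15 = 1 completes the 16 down.
(3,3) = 13 − 10 = 3 completes the 13 down.
(2,1) = 22 − 17 = 5 completes the 22 across.
(3,1) = 11 − 4 = 7 completes the 11 across.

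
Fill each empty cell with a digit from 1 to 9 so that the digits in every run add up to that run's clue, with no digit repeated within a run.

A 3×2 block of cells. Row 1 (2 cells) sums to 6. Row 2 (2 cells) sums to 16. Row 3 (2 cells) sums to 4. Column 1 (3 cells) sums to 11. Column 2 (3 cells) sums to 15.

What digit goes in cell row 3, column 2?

1

16 in 2 cells must be {7,9}; 4 in 2 cells must be {1,3}.
The 16 across and the 11 down share only 7, so (2,1) = 7.
(2,2) = 16 − 7 = 9 completes the 16 across.
Given what's placed, (3,2) must be 1 to fit the 4 across and 15 down.
(1,1) = 1: the only remaining digit allowed by both the 6 across and the 11 down.
(1,2) = 6 − 1 = 5 completes the 6 across.
(3,1) = 4 − 1 = 3 completes the 4 across.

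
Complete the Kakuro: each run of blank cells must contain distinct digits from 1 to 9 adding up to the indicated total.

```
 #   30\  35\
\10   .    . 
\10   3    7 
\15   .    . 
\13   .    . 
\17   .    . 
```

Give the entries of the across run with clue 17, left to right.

17 in 2 cells must be {8,9}; 35 in 5 cells must be {5,6,7,8,9}.
No cell is forced outright now. R1C2 can only be 6 or 8 or 9 (the digits allowed by both its 10 across and its 35 down). If R1C2 = 8: then R1C1 would have to be in {2} for the 10 across but in {4,5,6,7,8,9} for the 30 down — contradiction. If R1C2 = 9: then R1C1 would have to be in {1} for the 10 across but in {4,5,6,7,8,9} for the 30 down — contradiction. So R1C2 = 6.
R1C1 = 10 − 6 = 4 completes the 10 across.
No cell is forced outright now. R3C2 can only be 8 or 9 (the digits allowed by both its 15 across and its 35 down). If R3C2 = 8: then R3C1 would have to be in {7} for the 15 across but in {6,8,9} for the 30 down — contradiction. So R3C2 = 9.
R3C1 = 15 − 9 = 6 completes the 15 across.
Given what's placed, R5C2 must be 8 to fit the 17 across and 35 down.
R4C2 = 35 − 30 = 5 completes the 35 down.
R5C1 = 17 − 8 = 9 completes the 17 across.

9 8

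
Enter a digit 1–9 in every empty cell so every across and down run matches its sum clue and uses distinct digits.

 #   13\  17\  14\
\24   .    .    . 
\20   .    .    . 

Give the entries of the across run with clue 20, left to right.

6, 9, 5

24 in 3 cells must be {7,8,9}; 17 in 2 cells must be {8,9}.
Nothing is forced directly, so branch on R1C2, whose candidates are 8 or 9. If R1C2 = 9: that forces R1C3 = 8, R2C2 = 8, after which R2C3 would have to be in {3,5,7,9} for the 20 across but in {6} for the 14 down — contradiction. So R1C2 = 8.
Given what's placed, R1C3 must be 9 to fit the 24 across and 14 down.
R2C2 = 17 − 8 = 9 completes the 17 down.
R2C3 = 14 − 9 = 5 completes the 14 down.
R1C1 = 24 − 17 = 7 completes the 24 across.
R2C1 = 20 − 14 = 6 completes the 20 across.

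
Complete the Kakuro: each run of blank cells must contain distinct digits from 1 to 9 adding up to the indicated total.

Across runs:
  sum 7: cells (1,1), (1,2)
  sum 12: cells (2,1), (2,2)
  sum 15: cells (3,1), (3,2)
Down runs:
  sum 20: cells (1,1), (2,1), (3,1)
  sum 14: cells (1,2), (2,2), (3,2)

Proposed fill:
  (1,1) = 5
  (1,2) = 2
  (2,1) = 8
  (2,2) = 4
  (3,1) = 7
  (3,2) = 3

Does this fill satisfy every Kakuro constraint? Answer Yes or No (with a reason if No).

No — the down run (1,2)–(3,2) sums to 9, not 14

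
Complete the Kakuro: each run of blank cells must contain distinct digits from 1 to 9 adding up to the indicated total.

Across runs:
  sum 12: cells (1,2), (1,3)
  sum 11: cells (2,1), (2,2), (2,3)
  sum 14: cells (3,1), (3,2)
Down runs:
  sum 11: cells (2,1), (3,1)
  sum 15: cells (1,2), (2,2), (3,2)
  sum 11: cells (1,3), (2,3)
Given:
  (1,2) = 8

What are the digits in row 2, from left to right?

3 1 7

(1,3) = 12 − 8 = 4 completes the 12 across.
(2,3) = 11 − 4 = 7 completes the 11 down.
Given what's placed, (2,1) must be 3 to fit the 11 across and 11 down.
(2,2) = 11 − 10 = 1 completes the 11 across.
(3,1) = 11 − 3 = 8 completes the 11 down.
(3,2) = 14 − 8 = 6 completes the 14 across.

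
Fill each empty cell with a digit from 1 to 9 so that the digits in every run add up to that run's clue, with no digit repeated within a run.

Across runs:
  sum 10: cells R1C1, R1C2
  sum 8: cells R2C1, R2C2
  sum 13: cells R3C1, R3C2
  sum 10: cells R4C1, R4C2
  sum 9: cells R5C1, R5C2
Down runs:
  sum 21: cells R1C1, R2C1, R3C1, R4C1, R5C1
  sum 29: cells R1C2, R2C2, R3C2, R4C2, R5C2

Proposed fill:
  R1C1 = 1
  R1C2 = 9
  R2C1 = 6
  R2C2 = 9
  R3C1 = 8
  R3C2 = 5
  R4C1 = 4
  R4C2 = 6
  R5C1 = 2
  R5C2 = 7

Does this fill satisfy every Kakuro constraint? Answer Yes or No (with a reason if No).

No — the down run R1C2–R5C2 sums to 36, not 29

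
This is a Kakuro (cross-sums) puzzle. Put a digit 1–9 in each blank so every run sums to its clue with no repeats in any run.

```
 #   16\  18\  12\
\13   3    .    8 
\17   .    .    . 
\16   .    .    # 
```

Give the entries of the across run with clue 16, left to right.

7, 9

16 in 2 cells must be {7,9}.
R1C2 = 13 − 11 = 2 completes the 13 across.
R2C3 = 12 − 8 = 4 completes the 12 down.
R2C2 = 7: the only remaining digit allowed by both the 17 across and the 18 down.
R3C2 = 18 − 9 = 9 completes the 18 down.
R2C1 = 17 − 11 = 6 completes the 17 across.
R3C1 = 16 − 9 = 7 completes the 16 across.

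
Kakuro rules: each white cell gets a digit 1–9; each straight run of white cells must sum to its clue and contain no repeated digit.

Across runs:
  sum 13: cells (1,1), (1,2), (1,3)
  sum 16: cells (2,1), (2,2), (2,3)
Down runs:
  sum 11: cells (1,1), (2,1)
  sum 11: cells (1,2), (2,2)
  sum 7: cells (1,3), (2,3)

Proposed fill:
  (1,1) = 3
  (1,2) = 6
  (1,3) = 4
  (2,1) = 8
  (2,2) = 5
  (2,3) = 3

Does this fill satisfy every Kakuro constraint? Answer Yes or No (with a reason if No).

Yes

Across: 3+6+4=13; 8+5+3=16. Down: 3+8=11; 6+5=11; 4+3=7. No digit repeats within any run.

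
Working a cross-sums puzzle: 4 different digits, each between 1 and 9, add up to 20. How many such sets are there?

12

4 distinct digits from 1–9 sum between 10 and 30.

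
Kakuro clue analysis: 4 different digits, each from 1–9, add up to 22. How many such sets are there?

4 distinct digits from 1–9 sum between 10 and 30.

11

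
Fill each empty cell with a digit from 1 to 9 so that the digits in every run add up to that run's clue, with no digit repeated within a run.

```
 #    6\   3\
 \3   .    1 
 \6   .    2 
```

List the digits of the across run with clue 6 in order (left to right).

4, 2

3 in 2 cells must be {1,2}.
R1C1 = 3 − 1 = 2 completes the 3 across.
R2C1 = 6 − 2 = 4 completes the 6 across.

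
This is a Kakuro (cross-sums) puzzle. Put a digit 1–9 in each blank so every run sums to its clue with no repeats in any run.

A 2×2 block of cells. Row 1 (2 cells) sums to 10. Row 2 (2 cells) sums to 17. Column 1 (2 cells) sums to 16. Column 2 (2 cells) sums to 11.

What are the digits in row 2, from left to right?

9, 8

17 in 2 cells must be {8,9}; 16 in 2 cells must be {7,9}.
The 17 across and the 16 down share only 9, so (2,1) = 9.
(2,2) = 17 − 9 = 8 completes the 17 across.
(1,1) = 16 − 9 = 7 completes the 16 down.
(1,2) = 10 − 7 = 3 completes the 10 across.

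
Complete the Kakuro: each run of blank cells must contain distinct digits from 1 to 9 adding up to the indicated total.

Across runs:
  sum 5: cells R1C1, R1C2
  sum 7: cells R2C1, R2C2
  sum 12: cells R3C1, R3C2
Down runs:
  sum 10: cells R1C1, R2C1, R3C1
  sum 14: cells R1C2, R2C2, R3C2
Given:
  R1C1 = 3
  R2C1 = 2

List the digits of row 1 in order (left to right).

3 2

R1C2 = 5 − 3 = 2 completes the 5 across.
R2C2 = 7 − 2 = 5 completes the 7 across.
R3C1 = 10 − 5 = 5 completes the 10 down.
R3C2 = 12 − 5 = 7 completes the 12 across.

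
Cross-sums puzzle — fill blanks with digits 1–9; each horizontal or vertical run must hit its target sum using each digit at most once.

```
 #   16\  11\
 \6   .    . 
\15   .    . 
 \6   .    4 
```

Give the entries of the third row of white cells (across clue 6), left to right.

Given what's placed, R2C2 must be 6 to fit the 15 across and 11 down.
R3C1 = 6 − 4 = 2 completes the 6 across.
Given what's placed, R1C1 must be 5 to fit the 6 across and 16 down.
R1C2 = 6 − 5 = 1 completes the 6 across.
R2C1 = 15 − 6 = 9 completes the 15 across.

2, 4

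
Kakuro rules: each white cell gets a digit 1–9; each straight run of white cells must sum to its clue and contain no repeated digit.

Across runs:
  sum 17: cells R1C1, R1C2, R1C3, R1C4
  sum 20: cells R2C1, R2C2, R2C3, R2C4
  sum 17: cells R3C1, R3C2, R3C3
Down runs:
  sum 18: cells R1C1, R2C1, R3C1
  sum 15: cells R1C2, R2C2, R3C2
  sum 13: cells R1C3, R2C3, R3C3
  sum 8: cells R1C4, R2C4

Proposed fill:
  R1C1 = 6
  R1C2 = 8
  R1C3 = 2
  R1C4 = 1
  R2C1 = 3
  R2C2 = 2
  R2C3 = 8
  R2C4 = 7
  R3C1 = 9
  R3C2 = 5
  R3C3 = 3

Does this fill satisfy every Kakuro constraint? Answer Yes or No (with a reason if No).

Across: 6+8+2+1=17; 3+2+8+7=20; 9+5+3=17. Down: 6+3+9=18; 8+2+5=15; 2+8+3=13; 1+7=8. No digit repeats within any run.

Yes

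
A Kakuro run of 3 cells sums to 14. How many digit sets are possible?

8

3 distinct digits from 1–9 sum between 6 and 24.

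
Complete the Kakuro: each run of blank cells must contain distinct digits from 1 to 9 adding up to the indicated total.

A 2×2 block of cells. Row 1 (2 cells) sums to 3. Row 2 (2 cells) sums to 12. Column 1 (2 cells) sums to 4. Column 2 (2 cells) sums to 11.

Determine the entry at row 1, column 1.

3 in 2 cells must be {1,2}; 4 in 2 cells must be {1,3}.
The 3 across and the 4 down share only 1, so (1,1) = 1.
(1,2) = 3 − 1 = 2 completes the 3 across.
(2,1) = 4 − 1 = 3 completes the 4 down.
(2,2) = 12 − 3 = 9 completes the 12 across.

1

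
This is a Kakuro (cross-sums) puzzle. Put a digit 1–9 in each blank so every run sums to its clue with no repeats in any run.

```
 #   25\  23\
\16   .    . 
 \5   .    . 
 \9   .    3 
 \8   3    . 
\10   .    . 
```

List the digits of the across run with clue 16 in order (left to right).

7 9

16 in 2 cells must be {7,9}.
R3C1 = 9 − 3 = 6 completes the 9 across.
R4C2 = 8 − 3 = 5 completes the 8 across.
No cell is forced outright now. R1C1 can only be 7 or 9 (the digits allowed by both its 16 across and its 25 down). If R1C1 = 9: that forces R1C2 = 7, R2C1 = 2, after which R2C2 would have to be in {3} for the 5 across but in {2,6} for the 23 down — contradiction. So R1C1 = 7.
R1C2 = 16 − 7 = 9 completes the 16 across.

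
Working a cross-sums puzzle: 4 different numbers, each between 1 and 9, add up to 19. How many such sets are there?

11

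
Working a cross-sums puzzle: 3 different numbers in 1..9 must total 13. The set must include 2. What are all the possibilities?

3 distinct digits from 1–9 sum between 6 and 24.
Keeping only sets containing 2.

{2,3,8}; {2,4,7}; {2,5,6}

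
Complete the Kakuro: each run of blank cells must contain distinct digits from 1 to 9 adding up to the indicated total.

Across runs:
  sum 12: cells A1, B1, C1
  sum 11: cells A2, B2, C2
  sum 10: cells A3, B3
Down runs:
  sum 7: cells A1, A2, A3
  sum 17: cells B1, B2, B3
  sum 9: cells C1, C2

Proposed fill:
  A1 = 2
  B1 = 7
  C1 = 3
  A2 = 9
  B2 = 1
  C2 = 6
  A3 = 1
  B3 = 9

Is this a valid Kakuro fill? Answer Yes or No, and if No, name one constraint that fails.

No — the down run A1–A3 sums to 12, not 7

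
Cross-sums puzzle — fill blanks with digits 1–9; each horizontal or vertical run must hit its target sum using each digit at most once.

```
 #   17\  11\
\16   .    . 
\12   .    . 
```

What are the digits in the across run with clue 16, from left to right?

9 7

16 in 2 cells must be {7,9}; 17 in 2 cells must be {8,9}.
The 16 across and the 17 down share only 9, so R1C1 = 9.
R1C2 = 16 − 9 = 7 completes the 16 across.
R2C1 = 17 − 9 = 8 completes the 17 down.
R2C2 = 12 − 8 = 4 completes the 12 across.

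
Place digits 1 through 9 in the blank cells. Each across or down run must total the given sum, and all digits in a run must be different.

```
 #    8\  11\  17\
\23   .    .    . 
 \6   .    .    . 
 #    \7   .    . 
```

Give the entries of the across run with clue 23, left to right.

23 in 3 cells must be {6,8,9}; 6 in 3 cells must be {1,2,3}.
Only 6 fits R1C1 under both its across sum 23 and down sum 8.
Given what's placed, R1C2 must be 8 to fit the 23 across and 11 down.
R1C3 = 23 − 14 = 9 completes the 23 across.

6, 8, 9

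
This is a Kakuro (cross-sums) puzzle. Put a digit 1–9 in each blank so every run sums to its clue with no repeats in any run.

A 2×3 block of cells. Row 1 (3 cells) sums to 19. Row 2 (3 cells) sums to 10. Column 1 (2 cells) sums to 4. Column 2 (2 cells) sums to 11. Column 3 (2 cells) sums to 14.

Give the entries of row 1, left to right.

3 7 9

4 in 2 cells must be {1,3}.
The 19 across and the 4 down share only 3, so (1,1) = 3.
Given what's placed, (1,3) must be 9 to fit the 19 across and 14 down.
(2,1) = 4 − 3 = 1 completes the 4 down.
(2,3) = 14 − 9 = 5 completes the 14 down.
(1,2) = 19 − 12 = 7 completes the 19 across.
(2,2) = 10 − 6 = 4 completes the 10 across.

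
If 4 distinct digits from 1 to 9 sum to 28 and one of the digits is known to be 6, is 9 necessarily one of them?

Yes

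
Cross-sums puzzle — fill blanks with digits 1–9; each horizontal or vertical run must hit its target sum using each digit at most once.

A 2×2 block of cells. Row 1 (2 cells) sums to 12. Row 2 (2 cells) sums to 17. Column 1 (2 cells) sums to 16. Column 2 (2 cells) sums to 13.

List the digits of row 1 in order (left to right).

17 in 2 cells must be {8,9}; 16 in 2 cells must be {7,9}.
The 17 across and the 16 down share only 9, so (2,1) = 9.
(2,2) = 17 − 9 = 8 completes the 17 across.
(1,1) = 16 − 9 = 7 completes the 16 down.
(1,2) = 12 − 7 = 5 completes the 12 across.

7, 5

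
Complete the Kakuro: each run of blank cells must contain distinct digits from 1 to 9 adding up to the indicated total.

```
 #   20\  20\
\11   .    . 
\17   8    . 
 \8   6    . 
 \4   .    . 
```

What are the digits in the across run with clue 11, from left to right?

17 in 2 cells must be {8,9}; 4 in 2 cells must be {1,3}.
R2C2 = 17 − 8 = 9 completes the 17 across.
R3C2 = 8 − 6 = 2 completes the 8 across.
R4C1 = 1: the only remaining digit allowed by both the 4 across and the 20 down.
R4C2 = 4 − 1 = 3 completes the 4 across.
R1C1 = 20 − 15 = 5 completes the 20 down.
R1C2 = 11 − 5 = 6 completes the 11 across.

5 6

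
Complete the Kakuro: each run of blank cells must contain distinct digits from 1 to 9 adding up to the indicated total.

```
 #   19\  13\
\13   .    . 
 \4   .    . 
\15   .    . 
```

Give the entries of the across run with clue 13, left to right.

9 4

4 in 2 cells must be {1,3}.
The 4 across and the 19 down share only 3, so R2C1 = 3.
R2C2 = 4 − 3 = 1 completes the 4 across.
Nothing is forced directly, so branch on R1C1, whose candidates are 7 or 9. If R1C1 = 7: then R1C2 would have to be in {6} for the 13 across but in {3,4,5,7,8,9} for the 13 down — contradiction. So R1C1 = 9.
R1C2 = 13 − 9 = 4 completes the 13 across.
R3C1 = 19 − 12 = 7 completes the 19 down.
R3C2 = 15 − 7 = 8 completes the 15 across.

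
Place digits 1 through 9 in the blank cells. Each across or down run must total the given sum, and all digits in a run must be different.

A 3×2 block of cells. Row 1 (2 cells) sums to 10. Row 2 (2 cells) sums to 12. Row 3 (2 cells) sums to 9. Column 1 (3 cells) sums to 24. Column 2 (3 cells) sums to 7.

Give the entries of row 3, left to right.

24 in 3 cells must be {7,8,9}; 7 in 3 cells must be {1,2,4}.
The 12 across and the 7 down share only 4, so (2,2) = 4.
(2,1) = 12 − 4 = 8 completes the 12 across.
Given what's placed, (3,1) must be 7 to fit the 9 across and 24 down.
(3,2) = 9 − 7 = 2 completes the 9 across.
(1,1) = 24 − 15 = 9 completes the 24 down.
(1,2) = 10 − 9 = 1 completes the 10 across.

7 2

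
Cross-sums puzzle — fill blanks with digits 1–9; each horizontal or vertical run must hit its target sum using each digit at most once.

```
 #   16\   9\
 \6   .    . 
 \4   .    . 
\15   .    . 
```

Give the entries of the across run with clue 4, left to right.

3 1

4 in 2 cells must be {1,3}.
The 15 across and the 9 down share only 6, so R3C2 = 6.
Given what's placed, R2C2 must be 1 to fit the 4 across and 9 down.
R3C1 = 15 − 6 = 9 completes the 15 across.
R1C2 = 9 − 7 = 2 completes the 9 down.
R2C1 = 4 − 1 = 3 completes the 4 across.
R1C1 = 6 − 2 = 4 completes the 6 across.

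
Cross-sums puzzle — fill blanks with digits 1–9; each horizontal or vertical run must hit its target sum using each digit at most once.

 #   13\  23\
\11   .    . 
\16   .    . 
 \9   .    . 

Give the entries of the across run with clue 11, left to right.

16 in 2 cells must be {7,9}; 23 in 3 cells must be {6,8,9}.
The 16 across and the 23 down share only 9, so R2C2 = 9.
R2C1 = 16 − 9 = 7 completes the 16 across.
Nothing is forced directly, so branch on R1C2, whose candidates are 6 or 8. If R1C2 = 8: then R1C1 would have to be in {3} for the 11 across but in {1,2,4,5} for the 13 down — contradiction. So R1C2 = 6.
R1C1 = 11 − 6 = 5 completes the 11 across.
R3C1 = 13 − 12 = 1 completes the 13 down.
R3C2 = 9 − 1 = 8 completes the 9 across.

5 6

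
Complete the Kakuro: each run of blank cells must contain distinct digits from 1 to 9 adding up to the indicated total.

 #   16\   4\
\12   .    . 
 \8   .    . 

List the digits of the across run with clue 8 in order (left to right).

7 1

16 in 2 cells must be {7,9}; 4 in 2 cells must be {1,3}.
The 12 across and the 4 down share only 3, so R1C2 = 3.
The 8 across and the 16 down share only 7, so R2C1 = 7.
R2C2 = 8 − 7 = 1 completes the 8 across.
R1C1 = 12 − 3 = 9 completes the 12 across.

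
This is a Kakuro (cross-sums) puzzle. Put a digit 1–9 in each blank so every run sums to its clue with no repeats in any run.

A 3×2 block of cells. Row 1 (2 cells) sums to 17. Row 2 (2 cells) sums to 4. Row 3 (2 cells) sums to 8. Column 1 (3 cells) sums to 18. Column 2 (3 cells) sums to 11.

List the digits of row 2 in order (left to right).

17 in 2 cells must be {8,9}; 4 in 2 cells must be {1,3}.
The 17 across and the 11 down share only 8, so (1,2) = 8.
Given what's placed, (2,2) must be 1 to fit the 4 across and 11 down.
(3,2) = 11 − 9 = 2 completes the 11 down.
(1,1) = 17 − 8 = 9 completes the 17 across.
(2,1) = 4 − 1 = 3 completes the 4 across.
(3,1) = 8 − 2 = 6 completes the 8 across.

3 1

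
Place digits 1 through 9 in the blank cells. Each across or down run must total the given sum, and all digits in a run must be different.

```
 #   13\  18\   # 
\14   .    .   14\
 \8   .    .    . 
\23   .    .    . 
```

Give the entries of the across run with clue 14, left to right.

5 9

23 in 3 cells must be {6,8,9}.
Only 5 fits R2C3 under both its across sum 8 and down sum 14.
R3C3 = 14 − 5 = 9 completes the 14 down.
Nothing is forced directly, so branch on R3C1, whose candidates are 6 or 8. If R3C1 = 8: then R1C1 would have to be in {5,6,8,9} for the 14 across but in {1,2,3,4} for the 13 down — contradiction. So R3C1 = 6.
R1C1 = 5: the only remaining digit allowed by both the 14 across and the 13 down.
R1C2 = 14 − 5 = 9 completes the 14 across.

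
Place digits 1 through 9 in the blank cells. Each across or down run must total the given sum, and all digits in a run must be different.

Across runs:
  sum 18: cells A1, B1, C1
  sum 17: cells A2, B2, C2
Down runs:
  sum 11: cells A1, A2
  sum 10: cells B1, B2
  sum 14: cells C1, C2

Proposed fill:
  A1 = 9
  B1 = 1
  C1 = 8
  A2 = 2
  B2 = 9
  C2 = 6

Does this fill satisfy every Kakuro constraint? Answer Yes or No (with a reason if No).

Across: 9+1+8=18; 2+9+6=17. Down: 9+2=11; 1+9=10; 8+6=14. No digit repeats within any run.

Yes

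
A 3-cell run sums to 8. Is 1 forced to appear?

Yes

Every partition of 8 into 3 distinct digits includes 1: {1,2,5}, {1,3,4}.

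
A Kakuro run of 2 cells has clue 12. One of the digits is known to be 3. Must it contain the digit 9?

The only way to make 12 from 2 distinct digits under that restriction is {3,9}, which contains 9.

Yes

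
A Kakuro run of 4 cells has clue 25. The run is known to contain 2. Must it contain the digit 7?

No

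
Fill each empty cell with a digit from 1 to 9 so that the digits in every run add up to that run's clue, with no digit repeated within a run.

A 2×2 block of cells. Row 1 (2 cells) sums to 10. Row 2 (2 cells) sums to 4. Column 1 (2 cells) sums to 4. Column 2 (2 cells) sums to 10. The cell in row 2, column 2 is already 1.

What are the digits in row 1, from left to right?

1, 9

4 in 2 cells must be {1,3}.
(1,2) = 10 − 1 = 9 completes the 10 down.
(2,1) = 4 − 1 = 3 completes the 4 across.
(1,1) = 10 − 9 = 1 completes the 10 across.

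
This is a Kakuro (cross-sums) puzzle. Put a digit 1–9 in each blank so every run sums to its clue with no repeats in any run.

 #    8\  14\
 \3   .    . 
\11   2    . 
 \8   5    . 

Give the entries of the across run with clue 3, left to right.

1 2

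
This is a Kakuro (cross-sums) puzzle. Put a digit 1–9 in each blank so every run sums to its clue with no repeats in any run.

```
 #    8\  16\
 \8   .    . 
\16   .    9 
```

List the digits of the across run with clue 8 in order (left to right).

16 in 2 cells must be {7,9}.
R1C2 = 16 − 9 = 7 completes the 16 down.
R2C1 = 16 − 9 = 7 completes the 16 across.
R1C1 = 8 − 7 = 1 completes the 8 across.

1 7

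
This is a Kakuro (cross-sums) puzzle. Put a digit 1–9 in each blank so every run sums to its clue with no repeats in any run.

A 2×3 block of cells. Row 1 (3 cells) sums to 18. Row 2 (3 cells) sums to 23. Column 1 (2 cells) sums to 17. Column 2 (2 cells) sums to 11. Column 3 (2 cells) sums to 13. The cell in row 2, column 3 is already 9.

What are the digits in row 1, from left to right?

23 in 3 cells must be {6,8,9}; 17 in 2 cells must be {8,9}.
(1,3) = 13 − 9 = 4 completes the 13 down.
(2,1) = 8: the only remaining digit allowed by both the 23 across and the 17 down.
(2,2) = 23 − 17 = 6 completes the 23 across.
(1,1) = 17 − 8 = 9 completes the 17 down.
(1,2) = 18 − 13 = 5 completes the 18 across.

9 5 4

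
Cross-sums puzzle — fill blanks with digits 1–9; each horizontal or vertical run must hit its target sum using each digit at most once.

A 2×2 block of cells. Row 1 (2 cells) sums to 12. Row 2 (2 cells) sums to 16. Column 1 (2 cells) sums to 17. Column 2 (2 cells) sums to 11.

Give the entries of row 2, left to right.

9 7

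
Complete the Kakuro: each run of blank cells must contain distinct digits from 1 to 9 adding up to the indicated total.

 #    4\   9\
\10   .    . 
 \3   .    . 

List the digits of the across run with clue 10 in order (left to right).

3, 7

3 in 2 cells must be {1,2}; 4 in 2 cells must be {1,3}.
The 3 across and the 4 down share only 1, so R2C1 = 1.
R2C2 = 3 − 1 = 2 completes the 3 across.
R1C1 = 4 − 1 = 3 completes the 4 down.
R1C2 = 10 − 3 = 7 completes the 10 across.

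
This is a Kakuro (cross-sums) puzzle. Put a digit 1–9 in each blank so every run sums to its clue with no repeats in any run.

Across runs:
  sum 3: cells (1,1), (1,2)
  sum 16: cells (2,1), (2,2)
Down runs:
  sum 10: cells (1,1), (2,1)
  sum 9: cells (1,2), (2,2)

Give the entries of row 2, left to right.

9 7

3 in 2 cells must be {1,2}; 16 in 2 cells must be {7,9}.
The 16 across and the 9 down share only 7, so (2,2) = 7.
(1,2) = 9 − 7 = 2 completes the 9 down.
(2,1) = 16 − 7 = 9 completes the 16 across.
(1,1) = 3 − 2 = 1 completes the 3 across.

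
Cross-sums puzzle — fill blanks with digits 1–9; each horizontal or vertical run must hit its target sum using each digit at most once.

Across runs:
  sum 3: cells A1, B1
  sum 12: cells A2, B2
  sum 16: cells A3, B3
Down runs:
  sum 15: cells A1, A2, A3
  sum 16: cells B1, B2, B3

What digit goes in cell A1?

2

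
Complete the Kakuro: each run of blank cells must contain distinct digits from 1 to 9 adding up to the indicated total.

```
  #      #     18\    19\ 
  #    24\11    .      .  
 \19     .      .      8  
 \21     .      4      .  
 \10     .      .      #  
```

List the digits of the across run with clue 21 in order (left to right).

8 4 9

24 in 3 cells must be {7,8,9}.
Given what's placed, R3C3 must be 9 to fit the 21 across and 19 down.
R1C3 = 19 − 17 = 2 completes the 19 down.
R3C1 = 21 − 13 = 8 completes the 21 across.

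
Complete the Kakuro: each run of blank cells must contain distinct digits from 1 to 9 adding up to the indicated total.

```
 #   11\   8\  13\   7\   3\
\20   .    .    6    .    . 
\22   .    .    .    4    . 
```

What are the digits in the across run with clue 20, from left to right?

3 in 2 cells must be {1,2}.
R1C4 = 7 − 4 = 3 completes the 7 down.
R2C3 = 13 − 6 = 7 completes the 13 down.
No cell is forced outright now. R1C5 can only be 1 or 2 (the digits allowed by both its 20 across and its 3 down). If R1C5 = 2: that forces R2C5 = 1, R2C2 = 2, after which R1C2 would have to be in {1,4,5,8} for the 20 across but in {6} for the 8 down — contradiction. So R1C5 = 1.
R1C2 = 2: the only remaining digit allowed by both the 20 across and the 8 down.
R2C2 = 8 − 2 = 6 completes the 8 down.
R2C5 = 3 − 1 = 2 completes the 3 down.
R1C1 = 20 − 12 = 8 completes the 20 across.

8, 2, 6, 3, 1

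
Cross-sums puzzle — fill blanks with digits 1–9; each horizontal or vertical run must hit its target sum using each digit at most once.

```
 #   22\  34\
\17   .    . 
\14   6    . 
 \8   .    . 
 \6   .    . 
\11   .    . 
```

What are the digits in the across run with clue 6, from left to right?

17 in 2 cells must be {8,9}; 34 in 5 cells must be {4,6,7,8,9}.
R2C2 = 14 − 6 = 8 completes the 14 across.
R4C2 = 4: the only remaining digit allowed by both the 6 across and the 34 down.
Given what's placed, R1C2 must be 9 to fit the 17 across and 34 down.
R4C1 = 6 − 4 = 2 completes the 6 across.

2 4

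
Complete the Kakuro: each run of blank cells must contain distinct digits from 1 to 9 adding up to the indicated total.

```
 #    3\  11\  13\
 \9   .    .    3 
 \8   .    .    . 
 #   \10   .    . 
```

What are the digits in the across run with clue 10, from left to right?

2 8

3 in 2 cells must be {1,2}.
No cell is forced outright now. R1C1 can only be 1 or 2 (the digits allowed by both its 9 across and its 3 down). If R1C1 = 1: that forces R1C2 = 5, R2C1 = 2, after which R2C2 would have to be in {1,5} for the 8 across but in {2,4} for the 11 down — contradiction. So R1C1 = 2.
R1C2 = 9 − 5 = 4 completes the 9 across.
R2C1 = 3 − 2 = 1 completes the 3 down.
Nothing is forced directly, so branch on R2C2, whose candidates are 2 or 5. If R2C2 = 2: then R2C3 would have to be in {5} for the 8 across but in {1,2,4,6,8,9} for the 13 down — contradiction. So R2C2 = 5.
R2C3 = 8 − 6 = 2 completes the 8 across.
R3C2 = 11 − 9 = 2 completes the 11 down.
R3C3 = 10 − 2 = 8 completes the 10 across.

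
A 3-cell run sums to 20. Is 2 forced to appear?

Counterexample: {3,8,9} sums to 20 without using 2.

No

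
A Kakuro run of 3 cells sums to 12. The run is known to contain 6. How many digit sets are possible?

3 distinct digits from 1–9 sum between 6 and 24.
Keeping only sets containing 6.
Enumerating: {1,5,6}, {2,4,6}.

2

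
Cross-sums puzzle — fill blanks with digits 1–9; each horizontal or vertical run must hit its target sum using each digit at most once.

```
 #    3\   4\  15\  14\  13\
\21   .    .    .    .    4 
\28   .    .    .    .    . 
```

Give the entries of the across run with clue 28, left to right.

3 in 2 cells must be {1,2}; 4 in 2 cells must be {1,3}.
R2C5 = 13 − 4 = 9 completes the 13 down.
Nothing is forced directly, so branch on R1C2, whose candidates are 1 or 3. If R1C2 = 3: that forces R2C2 = 1, after which R2C1 would have to be in {3,4,5,6,7,8} for the 28 across but in {1,2} for the 3 down — contradiction. So R1C2 = 1.
Given what's placed, R1C1 must be 2 to fit the 21 across and 3 down.
R2C1 = 3 − 2 = 1 completes the 3 down.
R2C2 = 4 − 1 = 3 completes the 4 down.
Given what's placed, R2C4 must be 8 to fit the 28 across and 14 down.
R1C4 = 14 − 8 = 6 completes the 14 down.
R2C3 = 28 − 21 = 7 completes the 28 across.

1 3 7 8 9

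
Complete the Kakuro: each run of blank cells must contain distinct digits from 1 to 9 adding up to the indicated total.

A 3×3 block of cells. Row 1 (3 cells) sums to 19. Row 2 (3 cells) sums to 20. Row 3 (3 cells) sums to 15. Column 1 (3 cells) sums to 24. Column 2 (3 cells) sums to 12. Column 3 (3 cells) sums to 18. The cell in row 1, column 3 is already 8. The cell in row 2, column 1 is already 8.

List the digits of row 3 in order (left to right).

9, 5, 1

24 in 3 cells must be {7,8,9}.
Nothing is forced directly, so branch on (2,3), whose candidates are 3 or 7 or 9. If (2,3) = 3: that forces (2,2) = 9, (3,3) = 7, (1,2) = 2, after which (3,1) would have to be in {2,3,5,6} for the 15 across but in {7,9} for the 24 down — contradiction. If (2,3) = 7: that forces (2,2) = 5, (3,3) = 3, (3,1) = 7, after which (3,2) would have to be in {5} for the 15 across but in {1,3,4,6} for the 12 down — contradiction. So (2,3) = 9.
(2,2) = 20 − 17 = 3 completes the 20 across.
(3,3) = 18 − 17 = 1 completes the 18 down.
(3,1) = 9: the only remaining digit allowed by both the 15 across and the 24 down.
(3,2) = 15 − 10 = 5 completes the 15 across.
(1,1) = 24 − 17 = 7 completes the 24 down.
(1,2) = 19 − 15 = 4 completes the 19 across.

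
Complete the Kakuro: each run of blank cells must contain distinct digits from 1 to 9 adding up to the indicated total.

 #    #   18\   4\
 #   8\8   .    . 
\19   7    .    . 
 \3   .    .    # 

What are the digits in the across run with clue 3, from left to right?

3 in 2 cells must be {1,2}; 4 in 2 cells must be {1,3}.
Given what's placed, R2C3 must be 3 to fit the 19 across and 4 down.
R3C1 = 8 − 7 = 1 completes the 8 down.
R3C2 = 3 − 1 = 2 completes the 3 across.
Given what's placed, R1C2 must be 7 to fit the 8 across and 18 down.
R1C3 = 8 − 7 = 1 completes the 8 across.
R2C2 = 19 − 10 = 9 completes the 19 across.

1 2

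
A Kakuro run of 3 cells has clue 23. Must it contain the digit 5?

The only way to make 23 from 3 distinct digits is {6,8,9}, which does not contain 5.

No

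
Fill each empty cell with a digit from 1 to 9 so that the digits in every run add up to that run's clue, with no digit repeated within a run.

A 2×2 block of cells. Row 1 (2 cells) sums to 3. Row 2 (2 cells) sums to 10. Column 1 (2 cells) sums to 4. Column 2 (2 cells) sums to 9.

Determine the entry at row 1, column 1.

1

3 in 2 cells must be {1,2}; 4 in 2 cells must be {1,3}.
The 3 across and the 4 down share only 1, so (1,1) = 1.
(1,2) = 3 − 1 = 2 completes the 3 across.
(2,1) = 4 − 1 = 3 completes the 4 down.
(2,2) = 10 − 3 = 7 completes the 10 across.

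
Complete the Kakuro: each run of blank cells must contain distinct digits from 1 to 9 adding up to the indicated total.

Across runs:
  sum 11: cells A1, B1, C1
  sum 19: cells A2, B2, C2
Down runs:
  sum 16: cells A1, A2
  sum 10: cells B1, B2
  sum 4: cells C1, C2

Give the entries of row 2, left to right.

9, 7, 3

16 in 2 cells must be {7,9}; 4 in 2 cells must be {1,3}.
The 11 across and the 16 down share only 7, so A1 = 7.
A2 = 16 − 7 = 9 completes the 16 down.
Given what's placed, C2 must be 3 to fit the 19 across and 4 down.
C1 = 4 − 3 = 1 completes the 4 down.
B2 = 19 − 12 = 7 completes the 19 across.
B1 = 11 − 8 = 3 completes the 11 across.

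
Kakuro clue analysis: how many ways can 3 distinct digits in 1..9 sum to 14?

8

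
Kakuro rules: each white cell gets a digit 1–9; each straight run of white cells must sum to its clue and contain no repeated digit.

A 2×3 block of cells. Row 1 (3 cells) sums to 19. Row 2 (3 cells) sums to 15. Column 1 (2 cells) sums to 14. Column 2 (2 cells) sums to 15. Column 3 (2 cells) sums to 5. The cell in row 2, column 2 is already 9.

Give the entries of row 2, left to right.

(1,2) = 15 − 9 = 6 completes the 15 down.
(1,3) = 4: the only remaining digit allowed by both the 19 across and the 5 down.
Given what's placed, (2,1) must be 5 to fit the 15 across and 14 down.
(2,3) = 15 − 14 = 1 completes the 15 across.
(1,1) = 19 − 10 = 9 completes the 19 across.

5 9 1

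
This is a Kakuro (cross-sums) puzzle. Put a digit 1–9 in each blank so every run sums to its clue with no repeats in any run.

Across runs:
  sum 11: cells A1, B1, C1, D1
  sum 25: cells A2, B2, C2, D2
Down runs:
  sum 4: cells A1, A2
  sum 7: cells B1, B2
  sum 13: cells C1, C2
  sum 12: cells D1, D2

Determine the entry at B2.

11 in 4 cells must be {1,2,3,5}; 4 in 2 cells must be {1,3}.
Only 5 fits C1 under both its across sum 11 and down sum 13.
Given what's placed, D1 must be 3 to fit the 11 across and 12 down.
C2 = 13 − 5 = 8 completes the 13 down.
D2 = 12 − 3 = 9 completes the 12 down.
A1 = 1: the only remaining digit allowed by both the 11 across and the 4 down.
B1 = 11 − 9 = 2 completes the 11 across.
A2 = 4 − 1 = 3 completes the 4 down.
B2 = 25 − 20 = 5 completes the 25 across.

5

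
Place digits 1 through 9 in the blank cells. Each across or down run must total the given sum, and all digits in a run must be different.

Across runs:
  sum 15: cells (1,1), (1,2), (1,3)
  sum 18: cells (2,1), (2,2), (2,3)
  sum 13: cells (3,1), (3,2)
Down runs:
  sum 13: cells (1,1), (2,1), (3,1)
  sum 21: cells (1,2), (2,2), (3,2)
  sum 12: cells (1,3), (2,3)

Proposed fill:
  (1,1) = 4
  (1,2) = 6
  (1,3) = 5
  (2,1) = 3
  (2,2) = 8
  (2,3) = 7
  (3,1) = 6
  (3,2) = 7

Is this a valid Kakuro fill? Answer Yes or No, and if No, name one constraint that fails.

Across: 4+6+5=15; 3+8+7=18; 6+7=13. Down: 4+3+6=13; 6+8+7=21; 5+7=12. No digit repeats within any run.

Yes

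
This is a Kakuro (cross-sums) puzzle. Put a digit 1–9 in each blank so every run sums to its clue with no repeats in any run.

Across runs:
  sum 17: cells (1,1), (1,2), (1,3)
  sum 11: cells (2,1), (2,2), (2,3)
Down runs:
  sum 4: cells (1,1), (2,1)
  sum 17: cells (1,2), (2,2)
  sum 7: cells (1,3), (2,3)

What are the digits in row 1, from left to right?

3 9 5

4 in 2 cells must be {1,3}; 17 in 2 cells must be {8,9}.
The 11 across and the 17 down share only 8, so (2,2) = 8.
(1,2) = 17 − 8 = 9 completes the 17 down.
Given what's placed, (2,1) must be 1 to fit the 11 across and 4 down.
(2,3) = 11 − 9 = 2 completes the 11 across.
(1,1) = 4 − 1 = 3 completes the 4 down.
(1,3) = 17 − 12 = 5 completes the 17 across.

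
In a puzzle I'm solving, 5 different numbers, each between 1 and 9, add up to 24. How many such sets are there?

11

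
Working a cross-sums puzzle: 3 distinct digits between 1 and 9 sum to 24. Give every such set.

3 distinct digits from 1–9 sum between 6 and 24.
Only one set works: {7,8,9}.

{7,8,9}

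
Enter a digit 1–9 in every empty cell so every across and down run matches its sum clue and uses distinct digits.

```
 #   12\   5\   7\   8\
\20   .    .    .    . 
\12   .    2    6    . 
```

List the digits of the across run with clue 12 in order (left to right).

R1C2 = 5 − 2 = 3 completes the 5 down.
R1C3 = 7 − 6 = 1 completes the 7 down.
R1C4 = 7: the only remaining digit allowed by both the 20 across and the 8 down.
R2C1 = 3: the only remaining digit allowed by both the 12 across and the 12 down.
R2C4 = 12 − 11 = 1 completes the 12 across.
R1C1 = 20 − 11 = 9 completes the 20 across.

3 2 6 1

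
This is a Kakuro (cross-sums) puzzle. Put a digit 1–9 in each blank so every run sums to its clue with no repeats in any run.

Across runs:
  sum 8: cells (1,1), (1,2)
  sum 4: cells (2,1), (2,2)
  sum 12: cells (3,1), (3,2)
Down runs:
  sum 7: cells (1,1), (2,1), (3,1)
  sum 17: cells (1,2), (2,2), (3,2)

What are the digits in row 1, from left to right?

2, 6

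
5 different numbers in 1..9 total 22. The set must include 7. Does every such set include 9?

No

Counterexample: {1,2,4,7,8} sums to 22 under that restriction without using 9.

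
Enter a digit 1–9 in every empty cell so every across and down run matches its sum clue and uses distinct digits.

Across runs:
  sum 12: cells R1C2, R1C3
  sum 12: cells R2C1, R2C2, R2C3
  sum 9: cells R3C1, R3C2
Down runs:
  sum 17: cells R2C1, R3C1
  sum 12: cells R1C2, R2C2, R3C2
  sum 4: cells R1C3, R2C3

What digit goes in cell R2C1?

9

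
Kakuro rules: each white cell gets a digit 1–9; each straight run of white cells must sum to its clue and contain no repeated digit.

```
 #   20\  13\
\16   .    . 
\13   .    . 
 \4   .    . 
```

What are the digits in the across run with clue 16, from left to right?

9, 7

16 in 2 cells must be {7,9}; 4 in 2 cells must be {1,3}.
The 4 across and the 20 down share only 3, so R3C1 = 3.
R3C2 = 4 − 3 = 1 completes the 4 across.
Given what's placed, R1C1 must be 9 to fit the 16 across and 20 down.
R1C2 = 16 − 9 = 7 completes the 16 across.
R2C1 = 20 − 12 = 8 completes the 20 down.
R2C2 = 13 − 8 = 5 completes the 13 across.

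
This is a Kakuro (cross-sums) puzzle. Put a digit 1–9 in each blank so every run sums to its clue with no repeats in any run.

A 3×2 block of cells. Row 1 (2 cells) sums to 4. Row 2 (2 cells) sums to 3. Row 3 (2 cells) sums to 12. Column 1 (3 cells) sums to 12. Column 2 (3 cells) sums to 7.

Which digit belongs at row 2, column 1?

1

4 in 2 cells must be {1,3}; 3 in 2 cells must be {1,2}; 7 in 3 cells must be {1,2,4}.
The 4 across and the 7 down share only 1, so (1,2) = 1.
Given what's placed, (2,2) must be 2 to fit the 3 across and 7 down.
(3,2) = 7 − 3 = 4 completes the 7 down.
(1,1) = 4 − 1 = 3 completes the 4 across.
(2,1) = 3 − 2 = 1 completes the 3 across.
(3,1) = 12 − 4 = 8 completes the 12 across.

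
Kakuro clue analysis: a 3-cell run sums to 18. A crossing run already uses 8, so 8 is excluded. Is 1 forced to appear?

Counterexample: {2,7,9} sums to 18 under that restriction without using 1.

No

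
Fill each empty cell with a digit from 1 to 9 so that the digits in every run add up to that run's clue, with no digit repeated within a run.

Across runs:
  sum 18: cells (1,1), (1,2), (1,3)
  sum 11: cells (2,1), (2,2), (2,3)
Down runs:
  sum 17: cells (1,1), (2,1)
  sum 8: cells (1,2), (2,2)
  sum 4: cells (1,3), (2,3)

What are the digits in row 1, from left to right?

17 in 2 cells must be {8,9}; 4 in 2 cells must be {1,3}.
The 11 across and the 17 down share only 8, so (2,1) = 8.
Given what's placed, (2,3) must be 1 to fit the 11 across and 4 down.
(1,1) = 17 − 8 = 9 completes the 17 down.
(1,3) = 4 − 1 = 3 completes the 4 down.
(2,2) = 11 − 9 = 2 completes the 11 across.
(1,2) = 18 − 12 = 6 completes the 18 across.

9 6 3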